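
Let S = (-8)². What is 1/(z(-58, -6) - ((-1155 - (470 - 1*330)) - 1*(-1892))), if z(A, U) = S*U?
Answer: -1/981 ≈ -0.0010194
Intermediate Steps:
S = 64
z(A, U) = 64*U
1/(z(-58, -6) - ((-1155 - (470 - 1*330)) - 1*(-1892))) = 1/(64*(-6) - ((-1155 - (470 - 1*330)) - 1*(-1892))) = 1/(-384 - ((-1155 - (470 - 330)) + 1892)) = 1/(-384 - ((-1155 - 1*140) + 1892)) = 1/(-384 - ((-1155 - 140) + 1892)) = 1/(-384 - (-1295 + 1892)) = 1/(-384 - 1*597) = 1/(-384 - 597) = 1/(-981) = -1/981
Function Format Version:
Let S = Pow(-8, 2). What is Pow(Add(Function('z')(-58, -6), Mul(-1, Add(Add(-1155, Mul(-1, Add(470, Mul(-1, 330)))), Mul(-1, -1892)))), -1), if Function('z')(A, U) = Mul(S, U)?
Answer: Rational(-1, 981) ≈ -0.0010194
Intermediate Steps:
S = 64
Function('z')(A, U) = Mul(64, U)
Pow(Add(Function('z')(-58, -6), Mul(-1, Add(Add(-1155, Mul(-1, Add(470, Mul(-1, 330)))), Mul(-1, -1892)))), -1) = Pow(Add(Mul(64, -6), Mul(-1, Add(Add(-1155, Mul(-1, Add(470, Mul(-1, 330)))), Mul(-1, -1892)))), -1) = Pow(Add(-384, Mul(-1, Add(Add(-1155, Mul(-1, Add(470, -330))), 1892))), -1) = Pow(Add(-384, Mul(-1, Add(Add(-1155, Mul(-1, 140)), 1892))), -1) = Pow(Add(-384, Mul(-1, Add(Add(-1155, -140), 1892))), -1) = Pow(Add(-384, Mul(-1, Add(-1295, 1892))), -1) = Pow(Add(-384, Mul(-1, 597)), -1) = Pow(Add(-384, -597), -1) = Pow(-981, -1) = Rational(-1, 981)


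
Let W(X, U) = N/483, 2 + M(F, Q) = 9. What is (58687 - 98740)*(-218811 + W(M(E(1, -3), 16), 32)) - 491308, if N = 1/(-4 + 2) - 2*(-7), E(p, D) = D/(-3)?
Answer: 2821861346873/322 ≈ 8.7635e+9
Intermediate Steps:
E(p, D) = -D/3 (E(p, D) = D*(-1/3) = -D/3)
N = 27/2 (N = 1/(-2) + 14 = -1/2 + 14 = 27/2 ≈ 13.500)
M(F, Q) = 7 (M(F, Q) = -2 + 9 = 7)
W(X, U) = 9/322 (W(X, U) = (27/2)/483 = (27/2)*(1/483) = 9/322)
(58687 - 98740)*(-218811 + W(M(E(1, -3), 16), 32)) - 491308 = (58687 - 98740)*(-218811 + 9/322) - 491308 = -40053*(-70457133/322) - 491308 = 2822019548049/322 - 491308 = 2821861346873/322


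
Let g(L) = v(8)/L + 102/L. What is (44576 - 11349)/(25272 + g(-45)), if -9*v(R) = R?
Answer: 2691387/2046850 ≈ 1.3149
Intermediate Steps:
v(R) = -R/9
g(L) = 910/(9*L) (g(L) = (-⅑*8)/L + 102/L = -8/(9*L) + 102/L = 910/(9*L))
(44576 - 11349)/(25272 + g(-45)) = (44576 - 11349)/(25272 + (910/9)/(-45)) = 33227/(25272 + (910/9)*(-1/45)) = 33227/(25272 - 182/81) = 33227/(2046850/81) = 33227*(81/2046850) = 2691387/2046850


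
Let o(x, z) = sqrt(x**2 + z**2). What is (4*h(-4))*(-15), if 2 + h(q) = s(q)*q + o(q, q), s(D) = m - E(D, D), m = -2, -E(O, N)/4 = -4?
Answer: -4200 - 240*sqrt(2) ≈ -4539.4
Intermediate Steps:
E(O, N) = 16 (E(O, N) = -4*(-4) = 16)
s(D) = -18 (s(D) = -2 - 1*16 = -2 - 16 = -18)
h(q) = -2 - 18*q + sqrt(2)*sqrt(q**2) (h(q) = -2 + (-18*q + sqrt(q**2 + q**2)) = -2 + (-18*q + sqrt(2*q**2)) = -2 + (-18*q + sqrt(2)*sqrt(q**2)) = -2 - 18*q + sqrt(2)*sqrt(q**2))
(4*h(-4))*(-15) = (4*(-2 - 18*(-4) + sqrt(2)*sqrt((-4)**2)))*(-15) = (4*(-2 + 72 + sqrt(2)*sqrt(16)))*(-15) = (4*(-2 + 72 + sqrt(2)*4))*(-15) = (4*(-2 + 72 + 4*sqrt(2)))*(-15) = (4*(70 + 4*sqrt(2)))*(-15) = (280 + 16*sqrt(2))*(-15) = -4200 - 240*sqrt(2)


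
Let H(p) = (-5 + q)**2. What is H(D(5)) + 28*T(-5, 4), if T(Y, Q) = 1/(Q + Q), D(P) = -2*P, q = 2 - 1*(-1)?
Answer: 15/2 ≈ 7.5000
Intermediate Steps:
q = 3 (q = 2 + 1 = 3)
T(Y, Q) = 1/(2*Q)
H(p) = 4 (H(p) = (-5 + 3)**2 = (-2)**2 = 4)
H(D(5)) + 28*T(-5, 4) = 4 + 28*((1/2)/4) = 4 + 28*((1/2)*(1/4)) = 4 + 28*(1/8) = 4 + 7/2 = 15/2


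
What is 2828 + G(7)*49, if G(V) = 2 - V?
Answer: 2583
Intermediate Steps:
2828 + G(7)*49 = 2828 + (2 - 1*7)*49 = 2828 + (2 - 7)*49 = 2828 - 5*49 = 2828 - 245 = 2583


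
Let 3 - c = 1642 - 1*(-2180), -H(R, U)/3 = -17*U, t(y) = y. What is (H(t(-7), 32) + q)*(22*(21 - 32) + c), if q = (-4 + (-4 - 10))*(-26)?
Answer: -8528100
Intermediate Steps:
H(R, U) = 51*U (H(R, U) = -(-51)*U = 51*U)
q = 468 (q = (-4 - 14)*(-26) = -18*(-26) = 468)
c = -3819 (c = 3 - (1642 - 1*(-2180)) = 3 - (1642 + 2180) = 3 - 1*3822 = 3 - 3822 = -3819)
(H(t(-7), 32) + q)*(22*(21 - 32) + c) = (51*32 + 468)*(22*(21 - 32) - 3819) = (1632 + 468)*(22*(-11) - 3819) = 2100*(-242 - 3819) = 2100*(-4061) = -8528100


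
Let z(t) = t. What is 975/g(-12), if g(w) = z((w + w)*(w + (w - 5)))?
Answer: 325/232 ≈ 1.4009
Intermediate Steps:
g(w) = 2*w*(-5 + 2*w) (g(w) = (w + w)*(w + (w - 5)) = (2*w)*(w + (-5 + w)) = (2*w)*(-5 + 2*w) = 2*w*(-5 + 2*w))
975/g(-12) = 975/((2*(-12)*(-5 + 2*(-12)))) = 975/((2*(-12)*(-5 - 24))) = 975/((2*(-12)*(-29))) = 975/696 = 975*(1/696) = 325/232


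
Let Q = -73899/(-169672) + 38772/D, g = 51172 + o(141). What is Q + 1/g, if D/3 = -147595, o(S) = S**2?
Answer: 619200920050621/1779361722798520 ≈ 0.34799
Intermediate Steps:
D = -442785 (D = 3*(-147595) = -442785)
g = 71053 (g = 51172 + 141**2 = 51172 + 19881 = 71053)
Q = 8714281977/25042738840 (Q = -73899/(-169672) + 38772/(-442785) = -73899*(-1/169672) + 38772*(-1/442785) = 73899/169672 - 12924/147595 = 8714281977/25042738840 ≈ 0.34798)
Q + 1/g = 8714281977/25042738840 + 1/71053 = 619200920050621/1779361722798520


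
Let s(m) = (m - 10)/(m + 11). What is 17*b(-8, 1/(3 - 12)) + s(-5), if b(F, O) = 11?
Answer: 369/2 ≈ 184.50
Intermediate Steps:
s(m) = (-10 + m)/(11 + m)
17*b(-8, 1/(3 - 12)) + s(-5) = 17*11 + (-10 - 5)/(11 - 5) = 187 - 15/6 = 187 + (⅙)*(-15) = 187 - 5/2 = 369/2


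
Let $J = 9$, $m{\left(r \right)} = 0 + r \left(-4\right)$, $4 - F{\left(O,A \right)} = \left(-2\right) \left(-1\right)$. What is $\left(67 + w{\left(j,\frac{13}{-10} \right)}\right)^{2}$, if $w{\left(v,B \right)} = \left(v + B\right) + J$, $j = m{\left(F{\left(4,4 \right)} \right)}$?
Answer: $\frac{444889}{100} \approx 4448.9$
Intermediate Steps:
$F{\left(O,A \right)} = 2$ ($F{\left(O,A \right)} = 4 - \left(-2\right) \left(-1\right) = 4 - 2 = 2$)
$m{\left(r \right)} = - 4 r$ ($m{\left(r \right)} = 0 - 4 r = - 4 r$)
$j = -8$ ($j = \left(-4\right) 2 = -8$)
$w{\left(v,B \right)} = 9 + B + v$ ($w{\left(v,B \right)} = \left(v + B\right) + 9 = \left(B + v\right) + 9 = 9 + B + v$)
$\left(67 + w{\left(j,\frac{13}{-10} \right)}\right)^{2} = \left(67 + \left(9 + \frac{13}{-10} - 8\right)\right)^{2} = \left(67 + \left(9 + 13 \left(- \frac{1}{10}\right) - 8\right)\right)^{2} = \left(67 - \frac{3}{10}\right)^{2} = \left(\frac{667}{10}\right)^{2} = \frac{444889}{100}$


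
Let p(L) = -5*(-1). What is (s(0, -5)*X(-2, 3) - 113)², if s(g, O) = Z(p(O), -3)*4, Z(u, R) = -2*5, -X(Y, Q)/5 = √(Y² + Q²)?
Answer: 532769 - 45200*√13 ≈ 3.6980e+5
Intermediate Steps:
X(Y, Q) = -5*√(Q² + Y²) (X(Y, Q) = -5*√(Y² + Q²) = -5*√(Q² + Y²))
p(L) = 5
Z(u, R) = -10
s(g, O) = -40 (s(g, O) = -10*4 = -40)
(s(0, -5)*X(-2, 3) - 113)² = (-(-200)*√(3² + (-2)²) - 113)² = (-(-200)*√(9 + 4) - 113)² = (-(-200)*√13 - 113)² = (200*√13 - 113)² = (-113 + 200*√13)²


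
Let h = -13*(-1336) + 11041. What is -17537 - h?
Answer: -45946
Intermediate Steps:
h = 28409 (h = 17368 + 11041 = 28409)
-17537 - h = -17537 - 1*28409 = -17537 - 28409 = -45946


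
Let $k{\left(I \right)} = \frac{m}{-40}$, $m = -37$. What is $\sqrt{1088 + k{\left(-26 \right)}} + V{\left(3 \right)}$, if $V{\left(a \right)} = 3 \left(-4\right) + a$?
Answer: $-9 + \frac{\sqrt{435570}}{20} \approx 23.999$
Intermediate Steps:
$k{\left(I \right)} = \frac{37}{40}$ ($k{\left(I \right)} = - \frac{37}{-40} = \left(-37\right) \left(- \frac{1}{40}\right) = \frac{37}{40}$)
$V{\left(a \right)} = -12 + a$
$\sqrt{1088 + k{\left(-26 \right)}} + V{\left(3 \right)} = \sqrt{1088 + \frac{37}{40}} + \left(-12 + 3\right) = \sqrt{\frac{43557}{40}} - 9 = \frac{\sqrt{435570}}{20} - 9 = -9 + \frac{\sqrt{435570}}{20}$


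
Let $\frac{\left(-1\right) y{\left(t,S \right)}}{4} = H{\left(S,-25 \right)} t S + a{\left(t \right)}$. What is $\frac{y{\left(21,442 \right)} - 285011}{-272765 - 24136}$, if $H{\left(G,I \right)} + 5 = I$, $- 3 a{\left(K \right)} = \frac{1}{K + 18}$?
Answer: $- \frac{8815727}{3157947} \approx -2.7916$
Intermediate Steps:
$a{\left(K \right)} = - \frac{1}{3 \left(18 + K\right)}$ ($a{\left(K \right)} = - \frac{1}{3 \left(K + 18\right)} = - \frac{1}{3 \left(18 + K\right)}$)
$H{\left(G,I \right)} = -5 + I$
$y{\left(t,S \right)} = \frac{4}{54 + 3 t} + 120 S t$ ($y{\left(t,S \right)} = - 4 \left(\left(-5 - 25\right) t S - \frac{1}{54 + 3 t}\right) = - 4 \left(- 30 t S - \frac{1}{54 + 3 t}\right) = - 4 \left(- 30 S t - \frac{1}{54 + 3 t}\right) = - 4 \left(- \frac{1}{54 + 3 t} - 30 S t\right) = \frac{4}{54 + 3 t} + 120 S t$)
$\frac{y{\left(21,442 \right)} - 285011}{-272765 - 24136} = \frac{\frac{4 \left(1 + 90 \cdot 442 \cdot 21 \left(18 + 21\right)\right)}{3 \left(18 + 21\right)} - 285011}{-272765 - 24136} = \frac{\frac{4 \left(1 + 90 \cdot 442 \cdot 21 \cdot 39\right)}{3 \cdot 39} - 285011}{-296901} = \left(\frac{4}{3} \cdot \frac{1}{39} \left(1 + 32579820\right) - 285011\right) \left(- \frac{1}{296901}\right) = \left(\frac{4}{3} \cdot \frac{1}{39} \cdot 32579821 - 285011\right) \left(- \frac{1}{296901}\right) = \left(\frac{130319284}{117} - 285011\right) \left(- \frac{1}{296901}\right) = \frac{96972997}{117} \left(- \frac{1}{296901}\right) = - \frac{8815727}{3157947}$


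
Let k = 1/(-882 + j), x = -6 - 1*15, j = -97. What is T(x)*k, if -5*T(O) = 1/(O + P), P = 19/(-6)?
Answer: -6/709775 ≈ -8.4534e-6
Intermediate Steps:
P = -19/6 (P = 19*(-⅙) = -19/6 ≈ -3.1667)
x = -21 (x = -6 - 15 = -21)
k = -1/979 (k = 1/(-882 - 97) = 1/(-979) = -1/979 ≈ -0.0010215)
T(O) = -1/(5*(-19/6 + O)) (T(O) = -1/(5*(O - 19/6)) = -1/(5*(-19/6 + O)))
T(x)*k = -6/(-95 + 30*(-21))*(-1/979) = -6/(-95 - 630)*(-1/979) = -6/(-725)*(-1/979) = -6*(-1/725)*(-1/979) = (6/725)*(-1/979) = -6/709775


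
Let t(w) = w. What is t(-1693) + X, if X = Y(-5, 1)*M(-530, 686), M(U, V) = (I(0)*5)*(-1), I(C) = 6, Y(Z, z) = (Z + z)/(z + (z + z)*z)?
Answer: -1653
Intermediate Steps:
Y(Z, z) = (Z + z)/(z + 2*z²) (Y(Z, z) = (Z + z)/(z + (2*z)*z) = (Z + z)/(z + 2*z²))
M(U, V) = -30 (M(U, V) = (6*5)*(-1) = 30*(-1) = -30)
X = 40 (X = ((-5 + 1)/(1*(1 + 2*1)))*(-30) = (1*(-4)/(1 + 2))*(-30) = (1*(-4)/3)*(-30) = (1*(⅓)*(-4))*(-30) = -4/3*(-30) = 40)
t(-1693) + X = -1693 + 40 = -1653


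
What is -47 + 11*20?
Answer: 173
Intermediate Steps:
-47 + 11*20 = -47 + 220 = 173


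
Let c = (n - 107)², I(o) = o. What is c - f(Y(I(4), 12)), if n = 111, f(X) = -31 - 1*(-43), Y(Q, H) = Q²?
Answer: 4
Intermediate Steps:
f(X) = 12 (f(X) = -31 + 43 = 12)
c = 16 (c = (111 - 107)² = 4² = 16)
c - f(Y(I(4), 12)) = 16 - 1*12 = 16 - 12 = 4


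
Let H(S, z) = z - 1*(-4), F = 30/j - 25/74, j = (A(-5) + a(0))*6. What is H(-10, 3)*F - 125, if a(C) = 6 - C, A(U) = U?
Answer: -6835/74 ≈ -92.365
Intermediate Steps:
j = 6 (j = (-5 + (6 - 1*0))*6 = (-5 + (6 + 0))*6 = (-5 + 6)*6 = 1*6 = 6)
F = 345/74 (F = 30/6 - 25/74 = 30*(⅙) - 25*1/74 = 5 - 25/74 = 345/74 ≈ 4.6622)
H(S, z) = 4 + z (H(S, z) = z + 4 = 4 + z)
H(-10, 3)*F - 125 = (4 + 3)*(345/74) - 125 = 7*(345/74) - 125 = 2415/74 - 125 = -6835/74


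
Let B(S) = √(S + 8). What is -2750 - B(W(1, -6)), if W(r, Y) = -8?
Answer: -2750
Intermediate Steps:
B(S) = √(8 + S)
-2750 - B(W(1, -6)) = -2750 - √(8 - 8) = -2750 - √0 = -2750 - 1*0 = -2750 + 0 = -2750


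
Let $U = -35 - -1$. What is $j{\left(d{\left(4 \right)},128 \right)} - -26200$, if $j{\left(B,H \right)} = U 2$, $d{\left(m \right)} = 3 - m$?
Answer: $26132$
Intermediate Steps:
$U = -34$ ($U = -35 + 1 = -34$)
$j{\left(B,H \right)} = -68$ ($j{\left(B,H \right)} = \left(-34\right) 2 = -68$)
$j{\left(d{\left(4 \right)},128 \right)} - -26200 = -68 - -26200 = -68 + 26200 = 26132$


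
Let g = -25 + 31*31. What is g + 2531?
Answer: 3467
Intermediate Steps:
g = 936 (g = -25 + 961 = 936)
g + 2531 = 936 + 2531 = 3467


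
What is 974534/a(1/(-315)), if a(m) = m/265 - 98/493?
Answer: -40105168245450/8181043 ≈ -4.9022e+6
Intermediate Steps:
a(m) = -98/493 + m/265 (a(m) = m*(1/265) - 98*1/493 = m/265 - 98/493 = -98/493 + m/265)
974534/a(1/(-315)) = 974534/(-98/493 + (1/265)/(-315)) = 974534/(-98/493 + (1/265)*(-1/315)) = 974534/(-98/493 - 1/83475) = 974534/(-8181043/41153175) = 974534*(-41153175/8181043) = -40105168245450/8181043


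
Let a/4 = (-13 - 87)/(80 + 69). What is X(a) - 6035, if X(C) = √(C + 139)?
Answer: -6035 + √3026339/149 ≈ -6023.3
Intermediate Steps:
a = -400/149 (a = 4*((-13 - 87)/(80 + 69)) = 4*(-100/149) = -400/149 ≈ -2.6846)
X(C) = √(139 + C)
X(a) - 6035 = √(139 - 400/149) - 6035 = √(20311/149) - 6035 = √3026339/149 - 6035 = -6035 + √3026339/149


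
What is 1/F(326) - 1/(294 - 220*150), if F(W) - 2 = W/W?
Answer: 10903/32706 ≈ 0.33336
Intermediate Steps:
F(W) = 3 (F(W) = 2 + W/W = 2 + 1 = 3)
1/F(326) - 1/(294 - 220*150) = 1/3 - 1/(294 - 220*150) = 1/3 - 1/(294 - 33000) = 1/3 - 1/(-32706) = 1/3 - 1*(-1/32706) = 1/3 + 1/32706 = 10903/32706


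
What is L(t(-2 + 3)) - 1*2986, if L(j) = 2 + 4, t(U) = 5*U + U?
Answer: -2980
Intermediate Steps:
t(U) = 6*U
L(j) = 6
L(t(-2 + 3)) - 1*2986 = 6 - 1*2986 = 6 - 2986 = -2980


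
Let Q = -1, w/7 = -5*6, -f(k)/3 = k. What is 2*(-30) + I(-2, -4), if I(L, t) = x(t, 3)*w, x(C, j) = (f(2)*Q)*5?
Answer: -6360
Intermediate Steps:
f(k) = -3*k
w = -210 (w = 7*(-5*6) = 7*(-30) = -210)
x(C, j) = 30 (x(C, j) = (-3*2*(-1))*5 = -6*(-1)*5 = 6*5 = 30)
I(L, t) = -6300 (I(L, t) = 30*(-210) = -6300)
2*(-30) + I(-2, -4) = 2*(-30) - 6300 = -60 - 6300 = -6360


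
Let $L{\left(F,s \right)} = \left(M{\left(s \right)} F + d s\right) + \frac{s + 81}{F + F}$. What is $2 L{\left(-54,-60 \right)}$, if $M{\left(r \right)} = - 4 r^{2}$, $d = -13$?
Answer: $\frac{28021673}{18} \approx 1.5568 \cdot 10^{6}$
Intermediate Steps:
$L{\left(F,s \right)} = - 13 s + \frac{81 + s}{2 F} - 4 F s^{2}$ ($L{\left(F,s \right)} = \left(- 4 s^{2} F - 13 s\right) + \frac{s + 81}{F + F} = \left(- 4 F s^{2} - 13 s\right) + \frac{81 + s}{2 F} = \left(- 13 s - 4 F s^{2}\right) + \left(81 + s\right) \frac{1}{2 F} = \left(- 13 s - 4 F s^{2}\right) + \frac{81 + s}{2 F} = - 13 s + \frac{81 + s}{2 F} - 4 F s^{2}$)
$2 L{\left(-54,-60 \right)} = 2 \frac{81 - 60 - \left(-108\right) \left(-60\right) \left(13 + 4 \left(-54\right) \left(-60\right)\right)}{2 \left(-54\right)} = 2 \cdot \frac{1}{2} \left(- \frac{1}{54}\right) \left(81 - 60 - \left(-108\right) \left(-60\right) \left(13 + 12960\right)\right) = 2 \cdot \frac{1}{2} \left(- \frac{1}{54}\right) \left(81 - 60 - \left(-108\right) \left(-60\right) 12973\right) = 2 \cdot \frac{1}{2} \left(- \frac{1}{54}\right) \left(81 - 60 - 84065040\right) = 2 \cdot \frac{1}{2} \left(- \frac{1}{54}\right) \left(-84065019\right) = 2 \cdot \frac{28021673}{36} = \frac{28021673}{18}$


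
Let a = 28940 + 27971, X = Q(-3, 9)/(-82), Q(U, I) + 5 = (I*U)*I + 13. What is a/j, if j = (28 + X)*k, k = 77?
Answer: 4666702/194887 ≈ 23.946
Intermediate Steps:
Q(U, I) = 8 + U*I² (Q(U, I) = -5 + ((I*U)*I + 13) = -5 + (U*I² + 13) = -5 + (13 + U*I²) = 8 + U*I²)
X = 235/82 (X = (8 - 3*9²)/(-82) = (8 - 3*81)*(-1/82) = (8 - 243)*(-1/82) = -235*(-1/82) = 235/82 ≈ 2.8659)
a = 56911
j = 194887/82 (j = (28 + 235/82)*77 = (2531/82)*77 = 194887/82 ≈ 2376.7)
a/j = 56911/(194887/82) = 56911*(82/194887) = 4666702/194887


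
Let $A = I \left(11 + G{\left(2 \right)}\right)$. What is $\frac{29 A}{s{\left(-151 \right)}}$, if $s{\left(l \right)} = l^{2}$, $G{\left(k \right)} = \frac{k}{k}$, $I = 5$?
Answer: $\frac{1740}{22801} \approx 0.076312$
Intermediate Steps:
$G{\left(k \right)} = 1$
$A = 60$ ($A = 5 \left(11 + 1\right) = 5 \cdot 12 = 60$)
$\frac{29 A}{s{\left(-151 \right)}} = \frac{29 \cdot 60}{\left(-151\right)^{2}} = \frac{1740}{22801}$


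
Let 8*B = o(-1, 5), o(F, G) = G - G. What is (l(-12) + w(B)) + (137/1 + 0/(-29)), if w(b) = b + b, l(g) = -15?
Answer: 122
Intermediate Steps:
o(F, G) = 0
B = 0 (B = (⅛)*0 = 0)
w(b) = 2*b
(l(-12) + w(B)) + (137/1 + 0/(-29)) = (-15 + 2*0) + (137/1 + 0/(-29)) = (-15 + 0) + (137*1 + 0*(-1/29)) = -15 + (137 + 0) = -15 + 137 = 122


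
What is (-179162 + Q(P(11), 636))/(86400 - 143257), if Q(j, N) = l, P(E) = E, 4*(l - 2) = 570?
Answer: 358035/113714 ≈ 3.1486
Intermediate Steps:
l = 289/2 (l = 2 + (1/4)*570 = 2 + 285/2 = 289/2 ≈ 144.50)
Q(j, N) = 289/2
(-179162 + Q(P(11), 636))/(86400 - 143257) = (-179162 + 289/2)/(86400 - 143257) = -358035/2/(-56857) = -358035/2*(-1/56857) = 358035/113714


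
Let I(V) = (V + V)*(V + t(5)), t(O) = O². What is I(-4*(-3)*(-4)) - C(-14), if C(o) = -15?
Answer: 2223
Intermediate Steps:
I(V) = 2*V*(25 + V) (I(V) = (V + V)*(V + 5²) = (2*V)*(V + 25) = (2*V)*(25 + V) = 2*V*(25 + V))
I(-4*(-3)*(-4)) - C(-14) = 2*(-4*(-3)*(-4))*(25 - 4*(-3)*(-4)) - 1*(-15) = 2*(12*(-4))*(25 + 12*(-4)) + 15 = 2*(-48)*(25 - 48) + 15 = 2*(-48)*(-23) + 15 = 2208 + 15 = 2223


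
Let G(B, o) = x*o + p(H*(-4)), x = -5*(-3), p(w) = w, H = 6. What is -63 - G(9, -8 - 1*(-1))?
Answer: 66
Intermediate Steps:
x = 15
G(B, o) = -24 + 15*o (G(B, o) = 15*o + 6*(-4) = 15*o - 24 = -24 + 15*o)
-63 - G(9, -8 - 1*(-1)) = -63 - (-24 + 15*(-8 - 1*(-1))) = -63 - (-24 + 15*(-8 + 1)) = -63 - (-24 + 15*(-7)) = -63 - (-24 - 105) = -63 - 1*(-129) = -63 + 129 = 66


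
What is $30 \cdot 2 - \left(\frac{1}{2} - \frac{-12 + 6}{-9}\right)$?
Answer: $\frac{361}{6} \approx 60.167$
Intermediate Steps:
$30 \cdot 2 - \left(\frac{1}{2} - \frac{-12 + 6}{-9}\right) = 60 - - \frac{1}{6} = 60 + \left(\frac{2}{3} - \frac{1}{2}\right) = 60 + \frac{1}{6} = \frac{361}{6}$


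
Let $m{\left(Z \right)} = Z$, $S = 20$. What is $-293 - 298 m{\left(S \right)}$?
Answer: $-6253$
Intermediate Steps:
$-293 - 298 m{\left(S \right)} = -293 - 5960 = -6253$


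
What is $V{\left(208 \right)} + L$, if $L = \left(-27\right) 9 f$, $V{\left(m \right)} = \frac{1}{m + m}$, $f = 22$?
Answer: $- \frac{2223935}{416} \approx -5346.0$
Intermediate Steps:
$V{\left(m \right)} = \frac{1}{2 m}$
$L = -5346$ ($L = \left(-27\right) 9 \cdot 22 = \left(-243\right) 22 = -5346$)
$V{\left(208 \right)} + L = \frac{1}{2 \cdot 208} - 5346 = \frac{1}{2} \cdot \frac{1}{208} - 5346 = \frac{1}{416} - 5346 = - \frac{2223935}{416}$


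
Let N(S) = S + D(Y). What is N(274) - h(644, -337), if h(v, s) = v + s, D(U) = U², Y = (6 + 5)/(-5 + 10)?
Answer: -704/25 ≈ -28.160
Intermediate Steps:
Y = 11/5 ≈ 2.2000
h(v, s) = s + v
N(S) = 121/25 + S (N(S) = S + (11/5)² = S + 121/25 = 121/25 + S)
N(274) - h(644, -337) = (121/25 + 274) - (-337 + 644) = 6971/25 - 1*307 = 6971/25 - 307 = -704/25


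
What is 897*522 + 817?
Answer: 469051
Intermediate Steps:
897*522 + 817 = 468234 + 817 = 469051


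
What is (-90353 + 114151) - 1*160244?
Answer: -136446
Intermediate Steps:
(-90353 + 114151) - 1*160244 = 23798 - 160244 = -136446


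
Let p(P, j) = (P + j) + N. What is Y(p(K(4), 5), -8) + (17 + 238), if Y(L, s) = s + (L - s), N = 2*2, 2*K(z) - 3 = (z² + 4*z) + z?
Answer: 567/2 ≈ 283.50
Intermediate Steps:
K(z) = 3/2 + z²/2 + 5*z/2 (K(z) = 3/2 + ((z² + 4*z) + z)/2 = 3/2 + (z² + 5*z)/2 = 3/2 + (z²/2 + 5*z/2) = 3/2 + z²/2 + 5*z/2)
N = 4
p(P, j) = 4 + P + j (p(P, j) = (P + j) + 4 = 4 + P + j)
Y(L, s) = L
Y(p(K(4), 5), -8) + (17 + 238) = (4 + (3/2 + (½)*4² + (5/2)*4) + 5) + (17 + 238) = (4 + (3/2 + (½)*16 + 10) + 5) + 255 = (4 + (3/2 + 8 + 10) + 5) + 255 = (4 + 39/2 + 5) + 255 = 57/2 + 255 = 567/2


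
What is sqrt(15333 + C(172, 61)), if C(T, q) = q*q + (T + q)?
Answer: 3*sqrt(2143) ≈ 138.88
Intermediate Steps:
C(T, q) = T + q + q**2 (C(T, q) = q**2 + (T + q) = T + q + q**2)
sqrt(15333 + C(172, 61)) = sqrt(15333 + (172 + 61 + 61**2)) = sqrt(15333 + (172 + 61 + 3721)) = sqrt(15333 + 3954) = sqrt(19287) = 3*sqrt(2143)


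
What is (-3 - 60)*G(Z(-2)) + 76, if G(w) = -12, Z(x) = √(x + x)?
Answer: 832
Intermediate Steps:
Z(x) = √2*√x (Z(x) = √(2*x) = √2*√x)
(-3 - 60)*G(Z(-2)) + 76 = (-3 - 60)*(-12) + 76 = -63*(-12) + 76 = 756 + 76 = 832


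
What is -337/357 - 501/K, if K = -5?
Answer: 177172/1785 ≈ 99.256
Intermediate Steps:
-337/357 - 501/K = -337/357 - 501/(-5) = -337*1/357 - 501*(-⅕) = -337/357 + 501/5 = 177172/1785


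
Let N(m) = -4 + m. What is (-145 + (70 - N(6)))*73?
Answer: -5621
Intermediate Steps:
(-145 + (70 - N(6)))*73 = (-145 + (70 - (-4 + 6)))*73 = (-145 + (70 - 1*2))*73 = (-145 + (70 - 2))*73 = (-145 + 68)*73 = -77*73 = -5621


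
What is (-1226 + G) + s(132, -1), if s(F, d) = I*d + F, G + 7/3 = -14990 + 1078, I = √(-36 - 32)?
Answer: -45025/3 - 2*I*√17 ≈ -15008.0 - 8.2462*I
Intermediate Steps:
I = 2*I*√17 (I = √(-68) = 2*I*√17 ≈ 8.2462*I)
G = -41743/3 (G = -7/3 + (-14990 + 1078) = -7/3 - 13912 = -41743/3 ≈ -13914.)
s(F, d) = F + 2*I*d*√17 (s(F, d) = (2*I*√17)*d + F = 2*I*d*√17 + F = F + 2*I*d*√17)
(-1226 + G) + s(132, -1) = (-1226 - 41743/3) + (132 + 2*I*(-1)*√17) = -45421/3 + (132 - 2*I*√17) = -45025/3 - 2*I*√17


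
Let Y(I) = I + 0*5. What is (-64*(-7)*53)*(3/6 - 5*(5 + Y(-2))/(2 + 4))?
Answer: -47488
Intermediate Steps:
Y(I) = I (Y(I) = I + 0 = I)
(-64*(-7)*53)*(3/6 - 5*(5 + Y(-2))/(2 + 4)) = (-64*(-7)*53)*(3/6 - 5*(5 - 2)/(2 + 4)) = (448*53)*(3*(⅙) - 5/(6/3)) = 23744*(½ - 5/(6*(⅓))) = 23744*(½ - 5/2) = 23744*(-2) = -47488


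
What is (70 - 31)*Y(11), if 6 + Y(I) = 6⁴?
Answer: 50310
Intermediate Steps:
Y(I) = 1290 (Y(I) = -6 + 6⁴ = -6 + 1296 = 1290)
(70 - 31)*Y(11) = (70 - 31)*1290 = 39*1290 = 50310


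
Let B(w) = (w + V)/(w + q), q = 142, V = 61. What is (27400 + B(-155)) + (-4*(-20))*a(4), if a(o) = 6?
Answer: 362534/13 ≈ 27887.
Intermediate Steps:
B(w) = (61 + w)/(142 + w) (B(w) = (w + 61)/(w + 142) = (61 + w)/(142 + w))
(27400 + B(-155)) + (-4*(-20))*a(4) = (27400 + (61 - 155)/(142 - 155)) - 4*(-20)*6 = (27400 - 94/(-13)) + 80*6 = (27400 - 1/13*(-94)) + 480 = (27400 + 94/13) + 480 = 356294/13 + 480 = 362534/13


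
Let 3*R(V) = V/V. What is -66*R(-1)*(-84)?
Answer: 1848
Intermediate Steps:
R(V) = ⅓ (R(V) = (V/V)/3 = (⅓)*1 = ⅓)
-66*R(-1)*(-84) = -66*⅓*(-84) = -22*(-84) = 1848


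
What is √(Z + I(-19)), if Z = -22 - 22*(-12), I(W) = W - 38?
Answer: √185 ≈ 13.601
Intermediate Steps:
I(W) = -38 + W
Z = 242 (Z = -22 + 264 = 242)
√(Z + I(-19)) = √(242 + (-38 - 19)) = √(242 - 57) = √185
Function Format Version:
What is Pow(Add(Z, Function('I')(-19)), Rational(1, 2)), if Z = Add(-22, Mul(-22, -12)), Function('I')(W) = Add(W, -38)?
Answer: Pow(185, Rational(1, 2)) ≈ 13.601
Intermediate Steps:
Function('I')(W) = Add(-38, W)
Z = 242 (Z = Add(-22, 264) = 242)
Pow(Add(Z, Function('I')(-19)), Rational(1, 2)) = Pow(Add(242, Add(-38, -19)), Rational(1, 2)) = Pow(Add(242, -57), Rational(1, 2)) = Pow(185, Rational(1, 2))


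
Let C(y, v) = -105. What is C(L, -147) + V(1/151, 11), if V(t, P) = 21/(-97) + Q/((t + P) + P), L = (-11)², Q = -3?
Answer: -33958479/322331 ≈ -105.35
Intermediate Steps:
L = 121
V(t, P) = -21/97 - 3/(t + 2*P) (V(t, P) = 21/(-97) - 3/((t + P) + P) = 21*(-1/97) - 3/((P + t) + P) = -21/97 - 3/(t + 2*P))
C(L, -147) + V(1/151, 11) = -105 + 3*(-97 - 14*11 - 7/151)/(97*(1/151 + 2*11)) = -105 + 3*(-97 - 154 - 7*1/151)/(97*(1/151 + 22)) = -105 + 3*(-97 - 154 - 7/151)/(97*(3323/151)) = -105 + (3/97)*(151/3323)*(-37908/151) = -105 - 113724/322331 = -33958479/322331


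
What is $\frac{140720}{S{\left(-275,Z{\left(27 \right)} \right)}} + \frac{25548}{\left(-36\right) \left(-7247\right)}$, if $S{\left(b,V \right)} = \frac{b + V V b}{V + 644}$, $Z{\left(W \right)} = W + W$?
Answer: $- \frac{426749769277}{3488017335} \approx -122.35$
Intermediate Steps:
$Z{\left(W \right)} = 2 W$
$S{\left(b,V \right)} = \frac{b + b V^{2}}{644 + V}$ ($S{\left(b,V \right)} = \frac{b + V^{2} b}{644 + V} = \frac{b + b V^{2}}{644 + V}$)
$\frac{140720}{S{\left(-275,Z{\left(27 \right)} \right)}} + \frac{25548}{\left(-36\right) \left(-7247\right)} = \frac{140720}{\left(-275\right) \frac{1}{644 + 2 \cdot 27} \left(1 + \left(2 \cdot 27\right)^{2}\right)} + \frac{25548}{\left(-36\right) \left(-7247\right)} = \frac{140720}{\left(-275\right) \frac{1}{644 + 54} \left(1 + 54^{2}\right)} + \frac{25548}{260892} = \frac{140720}{\left(-275\right) \frac{1}{698} \left(1 + 2916\right)} + 25548 \cdot \frac{1}{260892} = \frac{140720}{\left(-275\right) \frac{1}{698} \cdot 2917} + \frac{2129}{21741} = \frac{140720}{- \frac{802175}{698}} + \frac{2129}{21741} = 140720 \left(- \frac{698}{802175}\right) + \frac{2129}{21741} = - \frac{19644512}{160435} + \frac{2129}{21741} = - \frac{426749769277}{3488017335}$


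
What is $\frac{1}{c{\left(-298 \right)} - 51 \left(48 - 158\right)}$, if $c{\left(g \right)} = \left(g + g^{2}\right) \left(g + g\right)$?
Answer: $- \frac{1}{52743966} \approx -1.896 \cdot 10^{-8}$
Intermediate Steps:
$c{\left(g \right)} = 2 g \left(g + g^{2}\right)$ ($c{\left(g \right)} = \left(g + g^{2}\right) 2 g = 2 g \left(g + g^{2}\right)$)
$\frac{1}{c{\left(-298 \right)} - 51 \left(48 - 158\right)} = \frac{1}{2 \left(-298\right)^{2} \left(1 - 298\right) - 51 \left(48 - 158\right)} = \frac{1}{2 \cdot 88804 \left(-297\right) - -5610} = \frac{1}{-52749576 + 5610} = \frac{1}{-52743966} = - \frac{1}{52743966}$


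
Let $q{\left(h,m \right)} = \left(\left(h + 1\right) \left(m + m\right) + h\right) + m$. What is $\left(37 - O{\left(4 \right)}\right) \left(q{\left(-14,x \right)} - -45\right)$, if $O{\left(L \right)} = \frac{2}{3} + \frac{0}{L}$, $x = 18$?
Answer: $- \frac{45671}{3} \approx -15224.0$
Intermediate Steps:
$q{\left(h,m \right)} = h + m + 2 m \left(1 + h\right)$ ($q{\left(h,m \right)} = \left(\left(1 + h\right) 2 m + h\right) + m = \left(2 m \left(1 + h\right) + h\right) + m = \left(h + 2 m \left(1 + h\right)\right) + m = h + m + 2 m \left(1 + h\right)$)
$O{\left(L \right)} = \frac{2}{3}$ ($O{\left(L \right)} = 2 \cdot \frac{1}{3} + 0 = \frac{2}{3} + 0 = \frac{2}{3}$)
$\left(37 - O{\left(4 \right)}\right) \left(q{\left(-14,x \right)} - -45\right) = \left(37 - \frac{2}{3}\right) \left(\left(-14 + 3 \cdot 18 + 2 \left(-14\right) 18\right) - -45\right) = \left(37 - \frac{2}{3}\right) \left(\left(-14 + 54 - 504\right) + 45\right) = \frac{109 \left(-464 + 45\right)}{3} = \frac{109}{3} \left(-419\right) = - \frac{45671}{3}$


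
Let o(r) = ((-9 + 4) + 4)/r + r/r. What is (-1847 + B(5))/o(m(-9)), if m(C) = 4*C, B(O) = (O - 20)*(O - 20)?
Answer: -58392/37 ≈ -1578.2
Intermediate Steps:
B(O) = (-20 + O)**2 (B(O) = (-20 + O)*(-20 + O) = (-20 + O)**2)
o(r) = 1 - 1/r (o(r) = (-5 + 4)/r + 1 = -1/r + 1 = 1 - 1/r)
(-1847 + B(5))/o(m(-9)) = (-1847 + (-20 + 5)**2)/(((-1 + 4*(-9))/((4*(-9))))) = (-1847 + (-15)**2)/(((-1 - 36)/(-36))) = (-1847 + 225)/((-1/36*(-37))) = -1622/37/36 = -1622*36/37 = -58392/37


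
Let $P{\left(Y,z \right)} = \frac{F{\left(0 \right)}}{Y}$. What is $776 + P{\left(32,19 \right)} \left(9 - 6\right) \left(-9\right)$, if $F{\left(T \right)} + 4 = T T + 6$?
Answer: $\frac{12389}{16} \approx 774.31$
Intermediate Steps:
$F{\left(T \right)} = 2 + T^{2}$ ($F{\left(T \right)} = -4 + \left(T T + 6\right) = -4 + \left(T^{2} + 6\right) = -4 + \left(6 + T^{2}\right) = 2 + T^{2}$)
$P{\left(Y,z \right)} = \frac{2}{Y}$ ($P{\left(Y,z \right)} = \frac{2 + 0^{2}}{Y} = \frac{2 + 0}{Y} = \frac{2}{Y}$)
$776 + P{\left(32,19 \right)} \left(9 - 6\right) \left(-9\right) = 776 + \frac{2}{32} \left(9 - 6\right) \left(-9\right) = 776 + 2 \cdot \frac{1}{32} \cdot 3 \left(-9\right) = 776 + \frac{1}{16} \left(-27\right) = 776 - \frac{27}{16} = \frac{12389}{16}$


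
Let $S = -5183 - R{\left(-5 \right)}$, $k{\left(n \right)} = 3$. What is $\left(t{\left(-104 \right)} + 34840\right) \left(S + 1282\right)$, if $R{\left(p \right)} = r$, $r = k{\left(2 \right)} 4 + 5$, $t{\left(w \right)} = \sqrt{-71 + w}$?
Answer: $-136503120 - 19590 i \sqrt{7} \approx -1.365 \cdot 10^{8} - 51830.0 i$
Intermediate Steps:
$r = 17$ ($r = 3 \cdot 4 + 5 = 12 + 5 = 17$)
$R{\left(p \right)} = 17$
$S = -5200$ ($S = -5183 - 17 = -5200$)
$\left(t{\left(-104 \right)} + 34840\right) \left(S + 1282\right) = \left(\sqrt{-71 - 104} + 34840\right) \left(-5200 + 1282\right) = \left(\sqrt{-175} + 34840\right) \left(-3918\right) = \left(5 i \sqrt{7} + 34840\right) \left(-3918\right) = \left(34840 + 5 i \sqrt{7}\right) \left(-3918\right) = -136503120 - 19590 i \sqrt{7}$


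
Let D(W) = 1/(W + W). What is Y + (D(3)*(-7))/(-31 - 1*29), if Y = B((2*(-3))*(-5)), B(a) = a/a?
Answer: 367/360 ≈ 1.0194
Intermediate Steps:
B(a) = 1
Y = 1
D(W) = 1/(2*W)
Y + (D(3)*(-7))/(-31 - 1*29) = 1 + (((½)/3)*(-7))/(-31 - 1*29) = 1 + (((½)*(⅓))*(-7))/(-31 - 29) = 1 + ((⅙)*(-7))/(-60) = 1 - 7/6*(-1/60) = 1 + 7/360 = 367/360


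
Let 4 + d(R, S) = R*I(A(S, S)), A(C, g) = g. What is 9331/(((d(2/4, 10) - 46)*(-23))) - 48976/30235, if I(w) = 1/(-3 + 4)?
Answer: 452727218/68845095 ≈ 6.5760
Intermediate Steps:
I(w) = 1 (I(w) = 1/1 = 1)
d(R, S) = -4 + R (d(R, S) = -4 + R*1 = -4 + R)
9331/(((d(2/4, 10) - 46)*(-23))) - 48976/30235 = 9331/((((-4 + 2/4) - 46)*(-23))) - 48976/30235 = 9331/((((-4 + 2*(¼)) - 46)*(-23))) - 48976*1/30235 = 9331/((((-4 + ½) - 46)*(-23))) - 48976/30235 = 9331/(((-7/2 - 46)*(-23))) - 48976/30235 = 9331/((-99/2*(-23))) - 48976/30235 = 9331/(2277/2) - 48976/30235 = 9331*(2/2277) - 48976/30235 = 18662/2277 - 48976/30235 = 452727218/68845095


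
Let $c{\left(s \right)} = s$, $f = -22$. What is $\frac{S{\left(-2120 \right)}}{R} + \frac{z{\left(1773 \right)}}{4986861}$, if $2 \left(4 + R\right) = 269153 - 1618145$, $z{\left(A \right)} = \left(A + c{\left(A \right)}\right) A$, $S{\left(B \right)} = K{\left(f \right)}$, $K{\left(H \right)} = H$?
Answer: $\frac{706788388657}{560606290750} \approx 1.2608$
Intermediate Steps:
$S{\left(B \right)} = -22$
$z{\left(A \right)} = 2 A^{2}$ ($z{\left(A \right)} = \left(A + A\right) A = 2 A A = 2 A^{2}$)
$R = -674500$ ($R = -4 + \frac{269153 - 1618145}{2} = -4 + \frac{1}{2} \left(-1348992\right) = -4 - 674496 = -674500$)
$\frac{S{\left(-2120 \right)}}{R} + \frac{z{\left(1773 \right)}}{4986861} = - \frac{22}{-674500} + \frac{2 \cdot 1773^{2}}{4986861} = \left(-22\right) \left(- \frac{1}{674500}\right) + 2 \cdot 3143529 \cdot \frac{1}{4986861} = \frac{11}{337250} + 6287058 \cdot \frac{1}{4986861} = \frac{11}{337250} + \frac{2095686}{1662287} = \frac{706788388657}{560606290750}$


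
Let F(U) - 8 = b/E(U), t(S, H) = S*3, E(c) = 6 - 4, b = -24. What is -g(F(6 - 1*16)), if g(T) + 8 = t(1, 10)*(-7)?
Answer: 29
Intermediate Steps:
E(c) = 2
t(S, H) = 3*S
F(U) = -4 (F(U) = 8 - 24/2 = 8 - 24*½ = 8 - 12 = -4)
g(T) = -29 (g(T) = -8 + (3*1)*(-7) = -8 + 3*(-7) = -8 - 21 = -29)
-g(F(6 - 1*16)) = -1*(-29) = 29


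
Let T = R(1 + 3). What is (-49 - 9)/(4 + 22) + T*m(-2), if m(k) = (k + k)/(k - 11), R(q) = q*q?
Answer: 35/13 ≈ 2.6923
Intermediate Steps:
R(q) = q²
m(k) = 2*k/(-11 + k) (m(k) = (2*k)/(-11 + k) = 2*k/(-11 + k))
T = 16 (T = (1 + 3)² = 4² = 16)
(-49 - 9)/(4 + 22) + T*m(-2) = (-49 - 9)/(4 + 22) + 16*(2*(-2)/(-11 - 2)) = -58/26 + 16*(2*(-2)/(-13)) = -58*1/26 + 16*(2*(-2)*(-1/13)) = -29/13 + 16*(4/13) = -29/13 + 64/13 = 35/13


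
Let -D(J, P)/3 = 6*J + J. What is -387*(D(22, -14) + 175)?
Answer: 111069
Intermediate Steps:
D(J, P) = -21*J (D(J, P) = -3*(6*J + J) = -21*J)
-387*(D(22, -14) + 175) = -387*(-21*22 + 175) = -387*(-462 + 175) = -387*(-287) = 111069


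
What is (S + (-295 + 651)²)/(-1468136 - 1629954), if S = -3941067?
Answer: 3814331/3098090 ≈ 1.2312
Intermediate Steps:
(S + (-295 + 651)²)/(-1468136 - 1629954) = (-3941067 + (-295 + 651)²)/(-1468136 - 1629954) = (-3941067 + 356²)/(-3098090) = (-3941067 + 126736)*(-1/3098090) = -3814331*(-1/3098090) = 3814331/3098090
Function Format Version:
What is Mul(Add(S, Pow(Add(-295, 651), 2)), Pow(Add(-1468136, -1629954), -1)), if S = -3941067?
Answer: Rational(3814331, 3098090) ≈ 1.2312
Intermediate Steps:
Mul(Add(S, Pow(Add(-295, 651), 2)), Pow(Add(-1468136, -1629954), -1)) = Mul(Add(-3941067, Pow(Add(-295, 651), 2)), Pow(Add(-1468136, -1629954), -1)) = Mul(Add(-3941067, Pow(356, 2)), Pow(-3098090, -1)) = Mul(Add(-3941067, 126736), Rational(-1, 3098090)) = Mul(-3814331, Rational(-1, 3098090)) = Rational(3814331, 3098090)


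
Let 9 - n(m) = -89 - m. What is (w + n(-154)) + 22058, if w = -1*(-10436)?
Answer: 32438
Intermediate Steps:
n(m) = 98 + m (n(m) = 9 - (-89 - m) = 9 + (89 + m) = 98 + m)
w = 10436
(w + n(-154)) + 22058 = (10436 + (98 - 154)) + 22058 = (10436 - 56) + 22058 = 10380 + 22058 = 32438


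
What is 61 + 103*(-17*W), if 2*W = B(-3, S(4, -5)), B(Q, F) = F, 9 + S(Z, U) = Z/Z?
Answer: 7065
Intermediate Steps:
S(Z, U) = -8 (S(Z, U) = -9 + Z/Z = -9 + 1 = -8)
W = -4 (W = (½)*(-8) = -4)
61 + 103*(-17*W) = 61 + 103*(-17*(-4)) = 61 + 103*68 = 61 + 7004 = 7065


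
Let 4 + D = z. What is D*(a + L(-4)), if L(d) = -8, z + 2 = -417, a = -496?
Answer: 213192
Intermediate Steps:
z = -419 (z = -2 - 417 = -419)
D = -423 (D = -4 - 419 = -423)
D*(a + L(-4)) = -423*(-496 - 8) = -423*(-504) = 213192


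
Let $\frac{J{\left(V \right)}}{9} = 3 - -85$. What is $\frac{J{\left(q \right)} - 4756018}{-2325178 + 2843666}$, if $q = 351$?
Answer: $- \frac{2377613}{259244} \approx -9.1713$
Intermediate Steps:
$J{\left(V \right)} = 792$ ($J{\left(V \right)} = 9 \left(3 - -85\right) = 9 \left(3 + 85\right) = 9 \cdot 88 = 792$)
$\frac{J{\left(q \right)} - 4756018}{-2325178 + 2843666} = \frac{792 - 4756018}{-2325178 + 2843666} = - \frac{4755226}{518488} = \left(-4755226\right) \frac{1}{518488} = - \frac{2377613}{259244}$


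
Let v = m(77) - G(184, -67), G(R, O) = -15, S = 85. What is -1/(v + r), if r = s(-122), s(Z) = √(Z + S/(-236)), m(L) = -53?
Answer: 8968/369661 + 2*I*√1703743/369661 ≈ 0.02426 + 0.007062*I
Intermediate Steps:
s(Z) = √(-85/236 + Z) (s(Z) = √(Z + 85/(-236)) = √(Z + 85*(-1/236)) = √(Z - 85/236) = √(-85/236 + Z))
v = -38 (v = -53 - 1*(-15) = -53 + 15 = -38)
r = I*√1703743/118 (r = √(-5015 + 13924*(-122))/118 = √(-5015 - 1698728)/118 = √(-1703743)/118 = (I*√1703743)/118 = I*√1703743/118 ≈ 11.062*I)
-1/(v + r) = -1/(-38 + I*√1703743/118)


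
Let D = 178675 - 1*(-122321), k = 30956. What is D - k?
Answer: 270040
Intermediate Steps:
D = 300996 (D = 178675 + 122321 = 300996)
D - k = 300996 - 1*30956 = 300996 - 30956 = 270040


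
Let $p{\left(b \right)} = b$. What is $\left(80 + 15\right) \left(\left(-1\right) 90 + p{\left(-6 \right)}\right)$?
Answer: $-9120$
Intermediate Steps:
$\left(80 + 15\right) \left(\left(-1\right) 90 + p{\left(-6 \right)}\right) = \left(80 + 15\right) \left(\left(-1\right) 90 - 6\right) = 95 \left(-90 - 6\right) = 95 \left(-96\right) = -9120$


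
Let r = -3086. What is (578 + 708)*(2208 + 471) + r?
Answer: 3442108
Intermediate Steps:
(578 + 708)*(2208 + 471) + r = (578 + 708)*(2208 + 471) - 3086 = 1286*2679 - 3086 = 3445194 - 3086 = 3442108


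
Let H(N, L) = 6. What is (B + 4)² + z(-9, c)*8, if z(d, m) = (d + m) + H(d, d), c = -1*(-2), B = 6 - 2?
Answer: 56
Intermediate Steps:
B = 4
c = 2
z(d, m) = 6 + d + m (z(d, m) = (d + m) + 6 = 6 + d + m)
(B + 4)² + z(-9, c)*8 = (4 + 4)² + (6 - 9 + 2)*8 = 8² - 1*8 = 64 - 8 = 56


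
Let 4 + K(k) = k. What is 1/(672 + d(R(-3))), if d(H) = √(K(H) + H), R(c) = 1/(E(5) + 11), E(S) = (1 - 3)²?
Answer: 5040/3386909 - I*√870/6773818 ≈ 0.0014881 - 4.3544e-6*I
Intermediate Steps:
K(k) = -4 + k
E(S) = 4 (E(S) = (-2)² = 4)
R(c) = 1/15 (R(c) = 1/(4 + 11) = 1/15)
d(H) = √(-4 + 2*H) (d(H) = √((-4 + H) + H) = √(-4 + 2*H))
1/(672 + d(R(-3))) = 1/(672 + √(-4 + 2*(1/15))) = 1/(672 + √(-4 + 2/15)) = 1/(672 + √(-58/15)) = 1/(672 + I*√870/15)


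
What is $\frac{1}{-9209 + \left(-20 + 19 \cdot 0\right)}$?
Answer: $- \frac{1}{9229} \approx -0.00010835$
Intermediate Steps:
$\frac{1}{-9209 + \left(-20 + 19 \cdot 0\right)} = \frac{1}{-9209 + \left(-20 + 0\right)} = \frac{1}{-9209 - 20} = \frac{1}{-9229} = - \frac{1}{9229}$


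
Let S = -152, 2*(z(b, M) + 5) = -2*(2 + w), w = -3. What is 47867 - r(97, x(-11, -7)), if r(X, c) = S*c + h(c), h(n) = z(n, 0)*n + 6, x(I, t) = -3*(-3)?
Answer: 49265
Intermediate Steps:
z(b, M) = -4 (z(b, M) = -5 + (-2*(2 - 3))/2 = -5 + (-2*(-1))/2 = -5 + (½)*2 = -5 + 1 = -4)
x(I, t) = 9
h(n) = 6 - 4*n (h(n) = -4*n + 6 = 6 - 4*n)
r(X, c) = 6 - 156*c (r(X, c) = -152*c + (6 - 4*c) = 6 - 156*c)
47867 - r(97, x(-11, -7)) = 47867 - (6 - 156*9) = 47867 - (6 - 1404) = 47867 - 1*(-1398) = 47867 + 1398 = 49265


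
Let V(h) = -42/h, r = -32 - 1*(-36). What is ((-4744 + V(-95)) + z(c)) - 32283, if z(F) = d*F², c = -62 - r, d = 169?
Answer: 66418057/95 ≈ 6.9914e+5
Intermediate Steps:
r = 4 (r = -32 + 36 = 4)
c = -66 (c = -62 - 1*4 = -62 - 4 = -66)
z(F) = 169*F²
((-4744 + V(-95)) + z(c)) - 32283 = ((-4744 - 42/(-95)) + 169*(-66)²) - 32283 = ((-4744 - 42*(-1/95)) + 169*4356) - 32283 = ((-4744 + 42/95) + 736164) - 32283 = (-450638/95 + 736164) - 32283 = 69484942/95 - 32283 = 66418057/95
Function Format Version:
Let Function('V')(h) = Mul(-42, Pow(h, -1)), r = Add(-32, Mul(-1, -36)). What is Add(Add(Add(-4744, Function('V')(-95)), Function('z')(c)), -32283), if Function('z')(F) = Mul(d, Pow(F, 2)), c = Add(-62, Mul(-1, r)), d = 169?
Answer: Rational(66418057, 95) ≈ 6.9914e+5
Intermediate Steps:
r = 4 (r = Add(-32, 36) = 4)
c = -66 (c = Add(-62, Mul(-1, 4)) = Add(-62, -4) = -66)
Function('z')(F) = Mul(169, Pow(F, 2))
Add(Add(Add(-4744, Function('V')(-95)), Function('z')(c)), -32283) = Add(Add(Add(-4744, Mul(-42, Pow(-95, -1))), Mul(169, Pow(-66, 2))), -32283) = Add(Add(Add(-4744, Mul(-42, Rational(-1, 95))), Mul(169, 4356)), -32283) = Add(Add(Add(-4744, Rational(42, 95)), 736164), -32283) = Add(Add(Rational(-450638, 95), 736164), -32283) = Add(Rational(69484942, 95), -32283) = Rational(66418057, 95)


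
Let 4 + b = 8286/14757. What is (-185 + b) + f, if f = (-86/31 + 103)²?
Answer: 46594536862/4727159 ≈ 9856.8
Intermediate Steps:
f = 9653449/961 (f = (-86*1/31 + 103)² = (-86/31 + 103)² = (3107/31)² = 9653449/961 ≈ 10045.)
b = -16914/4919 (b = -4 + 8286/14757 = -4 + 8286*(1/14757) = -4 + 2762/4919 = -16914/4919 ≈ -3.4385)
(-185 + b) + f = (-185 - 16914/4919) + 9653449/961 = -926929/4919 + 9653449/961 = 46594536862/4727159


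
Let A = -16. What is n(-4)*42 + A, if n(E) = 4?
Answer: 152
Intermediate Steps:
n(-4)*42 + A = 4*42 - 16 = 168 - 16 = 152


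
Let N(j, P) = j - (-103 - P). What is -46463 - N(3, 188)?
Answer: -46757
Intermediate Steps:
N(j, P) = 103 + P + j (N(j, P) = j + (103 + P) = 103 + P + j)
-46463 - N(3, 188) = -46463 - (103 + 188 + 3) = -46463 - 1*294 = -46463 - 294 = -46757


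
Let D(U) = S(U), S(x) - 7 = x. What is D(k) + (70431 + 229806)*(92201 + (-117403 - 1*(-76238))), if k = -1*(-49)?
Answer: 15322895588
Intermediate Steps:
S(x) = 7 + x
k = 49
D(U) = 7 + U
D(k) + (70431 + 229806)*(92201 + (-117403 - 1*(-76238))) = (7 + 49) + (70431 + 229806)*(92201 + (-117403 - 1*(-76238))) = 56 + 300237*(92201 + (-117403 + 76238)) = 56 + 300237*(92201 - 41165) = 56 + 300237*51036 = 56 + 15322895532 = 15322895588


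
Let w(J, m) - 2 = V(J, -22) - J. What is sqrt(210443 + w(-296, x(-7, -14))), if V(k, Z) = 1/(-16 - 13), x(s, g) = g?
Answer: 16*sqrt(692317)/29 ≈ 459.07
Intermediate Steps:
V(k, Z) = -1/29 (V(k, Z) = 1/(-29) = -1/29)
w(J, m) = 57/29 - J (w(J, m) = 2 + (-1/29 - J) = 57/29 - J)
sqrt(210443 + w(-296, x(-7, -14))) = sqrt(210443 + (57/29 - 1*(-296))) = sqrt(210443 + (57/29 + 296)) = sqrt(210443 + 8641/29) = sqrt(6111488/29) = 16*sqrt(692317)/29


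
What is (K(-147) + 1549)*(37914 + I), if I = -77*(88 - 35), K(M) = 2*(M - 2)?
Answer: 42325083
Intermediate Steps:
K(M) = -4 + 2*M (K(M) = 2*(-2 + M) = -4 + 2*M)
I = -4081 (I = -77*53 = -4081)
(K(-147) + 1549)*(37914 + I) = ((-4 + 2*(-147)) + 1549)*(37914 - 4081) = ((-4 - 294) + 1549)*33833 = (-298 + 1549)*33833 = 1251*33833 = 42325083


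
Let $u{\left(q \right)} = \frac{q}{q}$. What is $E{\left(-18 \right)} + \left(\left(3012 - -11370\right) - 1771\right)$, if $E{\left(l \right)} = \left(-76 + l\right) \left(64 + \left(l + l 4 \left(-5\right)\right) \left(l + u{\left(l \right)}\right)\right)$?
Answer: $553111$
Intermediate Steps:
$u{\left(q \right)} = 1$
$E{\left(l \right)} = \left(-76 + l\right) \left(64 - 19 l \left(1 + l\right)\right)$ ($E{\left(l \right)} = \left(-76 + l\right) \left(64 + \left(l + l 4 \left(-5\right)\right) \left(l + 1\right)\right) = \left(-76 + l\right) \left(64 + \left(l + 4 l \left(-5\right)\right) \left(1 + l\right)\right) = \left(-76 + l\right) \left(64 + \left(l - 20 l\right) \left(1 + l\right)\right) = \left(-76 + l\right) \left(64 + - 19 l \left(1 + l\right)\right) = \left(-76 + l\right) \left(64 - 19 l \left(1 + l\right)\right)$)
$E{\left(-18 \right)} + \left(\left(3012 - -11370\right) - 1771\right) = \left(-4864 - 19 \left(-18\right)^{3} + 1425 \left(-18\right)^{2} + 1508 \left(-18\right)\right) + \left(\left(3012 - -11370\right) - 1771\right) = \left(-4864 - -110808 + 1425 \cdot 324 - 27144\right) + \left(\left(3012 + 11370\right) - 1771\right) = \left(-4864 + 110808 + 461700 - 27144\right) + \left(14382 - 1771\right) = 540500 + 12611 = 553111$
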